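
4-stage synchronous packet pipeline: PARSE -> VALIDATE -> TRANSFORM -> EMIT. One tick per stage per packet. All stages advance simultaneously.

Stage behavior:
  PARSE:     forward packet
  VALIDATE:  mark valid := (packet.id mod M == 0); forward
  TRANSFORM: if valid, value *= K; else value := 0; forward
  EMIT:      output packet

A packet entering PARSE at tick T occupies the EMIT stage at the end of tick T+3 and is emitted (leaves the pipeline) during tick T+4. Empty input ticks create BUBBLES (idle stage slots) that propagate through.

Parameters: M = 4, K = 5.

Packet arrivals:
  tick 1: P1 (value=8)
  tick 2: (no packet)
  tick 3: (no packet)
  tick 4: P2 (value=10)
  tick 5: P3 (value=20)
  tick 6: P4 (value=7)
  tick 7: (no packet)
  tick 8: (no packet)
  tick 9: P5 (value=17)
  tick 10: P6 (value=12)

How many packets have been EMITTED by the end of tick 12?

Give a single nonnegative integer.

Answer: 4

Derivation:
Tick 1: [PARSE:P1(v=8,ok=F), VALIDATE:-, TRANSFORM:-, EMIT:-] out:-; in:P1
Tick 2: [PARSE:-, VALIDATE:P1(v=8,ok=F), TRANSFORM:-, EMIT:-] out:-; in:-
Tick 3: [PARSE:-, VALIDATE:-, TRANSFORM:P1(v=0,ok=F), EMIT:-] out:-; in:-
Tick 4: [PARSE:P2(v=10,ok=F), VALIDATE:-, TRANSFORM:-, EMIT:P1(v=0,ok=F)] out:-; in:P2
Tick 5: [PARSE:P3(v=20,ok=F), VALIDATE:P2(v=10,ok=F), TRANSFORM:-, EMIT:-] out:P1(v=0); in:P3
Tick 6: [PARSE:P4(v=7,ok=F), VALIDATE:P3(v=20,ok=F), TRANSFORM:P2(v=0,ok=F), EMIT:-] out:-; in:P4
Tick 7: [PARSE:-, VALIDATE:P4(v=7,ok=T), TRANSFORM:P3(v=0,ok=F), EMIT:P2(v=0,ok=F)] out:-; in:-
Tick 8: [PARSE:-, VALIDATE:-, TRANSFORM:P4(v=35,ok=T), EMIT:P3(v=0,ok=F)] out:P2(v=0); in:-
Tick 9: [PARSE:P5(v=17,ok=F), VALIDATE:-, TRANSFORM:-, EMIT:P4(v=35,ok=T)] out:P3(v=0); in:P5
Tick 10: [PARSE:P6(v=12,ok=F), VALIDATE:P5(v=17,ok=F), TRANSFORM:-, EMIT:-] out:P4(v=35); in:P6
Tick 11: [PARSE:-, VALIDATE:P6(v=12,ok=F), TRANSFORM:P5(v=0,ok=F), EMIT:-] out:-; in:-
Tick 12: [PARSE:-, VALIDATE:-, TRANSFORM:P6(v=0,ok=F), EMIT:P5(v=0,ok=F)] out:-; in:-
Emitted by tick 12: ['P1', 'P2', 'P3', 'P4']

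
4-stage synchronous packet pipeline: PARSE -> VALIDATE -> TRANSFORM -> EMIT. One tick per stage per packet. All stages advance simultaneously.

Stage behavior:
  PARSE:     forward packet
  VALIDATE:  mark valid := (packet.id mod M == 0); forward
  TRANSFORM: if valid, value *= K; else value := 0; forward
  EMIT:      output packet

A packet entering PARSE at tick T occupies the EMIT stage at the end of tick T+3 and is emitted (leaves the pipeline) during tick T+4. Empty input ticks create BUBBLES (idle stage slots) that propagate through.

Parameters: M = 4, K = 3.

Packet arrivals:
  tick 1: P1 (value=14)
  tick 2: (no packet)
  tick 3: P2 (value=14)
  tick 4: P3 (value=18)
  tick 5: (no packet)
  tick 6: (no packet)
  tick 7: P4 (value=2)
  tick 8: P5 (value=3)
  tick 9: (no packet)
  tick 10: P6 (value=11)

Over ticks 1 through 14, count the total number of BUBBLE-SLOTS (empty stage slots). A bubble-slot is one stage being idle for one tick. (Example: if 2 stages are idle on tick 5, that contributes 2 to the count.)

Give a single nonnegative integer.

Answer: 32

Derivation:
Tick 1: [PARSE:P1(v=14,ok=F), VALIDATE:-, TRANSFORM:-, EMIT:-] out:-; bubbles=3
Tick 2: [PARSE:-, VALIDATE:P1(v=14,ok=F), TRANSFORM:-, EMIT:-] out:-; bubbles=3
Tick 3: [PARSE:P2(v=14,ok=F), VALIDATE:-, TRANSFORM:P1(v=0,ok=F), EMIT:-] out:-; bubbles=2
Tick 4: [PARSE:P3(v=18,ok=F), VALIDATE:P2(v=14,ok=F), TRANSFORM:-, EMIT:P1(v=0,ok=F)] out:-; bubbles=1
Tick 5: [PARSE:-, VALIDATE:P3(v=18,ok=F), TRANSFORM:P2(v=0,ok=F), EMIT:-] out:P1(v=0); bubbles=2
Tick 6: [PARSE:-, VALIDATE:-, TRANSFORM:P3(v=0,ok=F), EMIT:P2(v=0,ok=F)] out:-; bubbles=2
Tick 7: [PARSE:P4(v=2,ok=F), VALIDATE:-, TRANSFORM:-, EMIT:P3(v=0,ok=F)] out:P2(v=0); bubbles=2
Tick 8: [PARSE:P5(v=3,ok=F), VALIDATE:P4(v=2,ok=T), TRANSFORM:-, EMIT:-] out:P3(v=0); bubbles=2
Tick 9: [PARSE:-, VALIDATE:P5(v=3,ok=F), TRANSFORM:P4(v=6,ok=T), EMIT:-] out:-; bubbles=2
Tick 10: [PARSE:P6(v=11,ok=F), VALIDATE:-, TRANSFORM:P5(v=0,ok=F), EMIT:P4(v=6,ok=T)] out:-; bubbles=1
Tick 11: [PARSE:-, VALIDATE:P6(v=11,ok=F), TRANSFORM:-, EMIT:P5(v=0,ok=F)] out:P4(v=6); bubbles=2
Tick 12: [PARSE:-, VALIDATE:-, TRANSFORM:P6(v=0,ok=F), EMIT:-] out:P5(v=0); bubbles=3
Tick 13: [PARSE:-, VALIDATE:-, TRANSFORM:-, EMIT:P6(v=0,ok=F)] out:-; bubbles=3
Tick 14: [PARSE:-, VALIDATE:-, TRANSFORM:-, EMIT:-] out:P6(v=0); bubbles=4
Total bubble-slots: 32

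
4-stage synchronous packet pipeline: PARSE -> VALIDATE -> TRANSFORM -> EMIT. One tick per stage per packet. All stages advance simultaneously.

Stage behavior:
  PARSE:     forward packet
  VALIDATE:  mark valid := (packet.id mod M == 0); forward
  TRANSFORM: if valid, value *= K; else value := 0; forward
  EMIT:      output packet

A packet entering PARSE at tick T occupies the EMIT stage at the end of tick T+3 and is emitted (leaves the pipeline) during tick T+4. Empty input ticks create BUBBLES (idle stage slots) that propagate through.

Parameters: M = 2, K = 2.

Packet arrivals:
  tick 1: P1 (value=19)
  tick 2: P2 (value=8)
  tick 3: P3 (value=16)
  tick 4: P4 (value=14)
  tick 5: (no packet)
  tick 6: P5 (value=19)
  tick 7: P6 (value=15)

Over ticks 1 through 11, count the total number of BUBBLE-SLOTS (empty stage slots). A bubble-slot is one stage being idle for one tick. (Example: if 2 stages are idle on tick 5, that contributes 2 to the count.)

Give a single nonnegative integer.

Answer: 20

Derivation:
Tick 1: [PARSE:P1(v=19,ok=F), VALIDATE:-, TRANSFORM:-, EMIT:-] out:-; bubbles=3
Tick 2: [PARSE:P2(v=8,ok=F), VALIDATE:P1(v=19,ok=F), TRANSFORM:-, EMIT:-] out:-; bubbles=2
Tick 3: [PARSE:P3(v=16,ok=F), VALIDATE:P2(v=8,ok=T), TRANSFORM:P1(v=0,ok=F), EMIT:-] out:-; bubbles=1
Tick 4: [PARSE:P4(v=14,ok=F), VALIDATE:P3(v=16,ok=F), TRANSFORM:P2(v=16,ok=T), EMIT:P1(v=0,ok=F)] out:-; bubbles=0
Tick 5: [PARSE:-, VALIDATE:P4(v=14,ok=T), TRANSFORM:P3(v=0,ok=F), EMIT:P2(v=16,ok=T)] out:P1(v=0); bubbles=1
Tick 6: [PARSE:P5(v=19,ok=F), VALIDATE:-, TRANSFORM:P4(v=28,ok=T), EMIT:P3(v=0,ok=F)] out:P2(v=16); bubbles=1
Tick 7: [PARSE:P6(v=15,ok=F), VALIDATE:P5(v=19,ok=F), TRANSFORM:-, EMIT:P4(v=28,ok=T)] out:P3(v=0); bubbles=1
Tick 8: [PARSE:-, VALIDATE:P6(v=15,ok=T), TRANSFORM:P5(v=0,ok=F), EMIT:-] out:P4(v=28); bubbles=2
Tick 9: [PARSE:-, VALIDATE:-, TRANSFORM:P6(v=30,ok=T), EMIT:P5(v=0,ok=F)] out:-; bubbles=2
Tick 10: [PARSE:-, VALIDATE:-, TRANSFORM:-, EMIT:P6(v=30,ok=T)] out:P5(v=0); bubbles=3
Tick 11: [PARSE:-, VALIDATE:-, TRANSFORM:-, EMIT:-] out:P6(v=30); bubbles=4
Total bubble-slots: 20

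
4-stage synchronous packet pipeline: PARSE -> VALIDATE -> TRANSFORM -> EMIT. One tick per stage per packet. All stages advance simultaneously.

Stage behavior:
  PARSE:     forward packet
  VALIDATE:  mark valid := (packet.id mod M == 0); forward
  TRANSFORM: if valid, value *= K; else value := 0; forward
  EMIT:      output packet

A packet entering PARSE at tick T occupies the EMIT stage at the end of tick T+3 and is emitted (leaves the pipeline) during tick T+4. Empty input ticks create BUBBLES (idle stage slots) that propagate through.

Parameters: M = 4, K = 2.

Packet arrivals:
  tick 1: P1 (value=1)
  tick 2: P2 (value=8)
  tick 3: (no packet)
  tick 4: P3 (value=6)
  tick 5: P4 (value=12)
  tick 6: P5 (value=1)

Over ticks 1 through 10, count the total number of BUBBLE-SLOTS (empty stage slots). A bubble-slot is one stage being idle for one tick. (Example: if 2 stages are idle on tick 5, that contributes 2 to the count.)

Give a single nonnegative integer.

Tick 1: [PARSE:P1(v=1,ok=F), VALIDATE:-, TRANSFORM:-, EMIT:-] out:-; bubbles=3
Tick 2: [PARSE:P2(v=8,ok=F), VALIDATE:P1(v=1,ok=F), TRANSFORM:-, EMIT:-] out:-; bubbles=2
Tick 3: [PARSE:-, VALIDATE:P2(v=8,ok=F), TRANSFORM:P1(v=0,ok=F), EMIT:-] out:-; bubbles=2
Tick 4: [PARSE:P3(v=6,ok=F), VALIDATE:-, TRANSFORM:P2(v=0,ok=F), EMIT:P1(v=0,ok=F)] out:-; bubbles=1
Tick 5: [PARSE:P4(v=12,ok=F), VALIDATE:P3(v=6,ok=F), TRANSFORM:-, EMIT:P2(v=0,ok=F)] out:P1(v=0); bubbles=1
Tick 6: [PARSE:P5(v=1,ok=F), VALIDATE:P4(v=12,ok=T), TRANSFORM:P3(v=0,ok=F), EMIT:-] out:P2(v=0); bubbles=1
Tick 7: [PARSE:-, VALIDATE:P5(v=1,ok=F), TRANSFORM:P4(v=24,ok=T), EMIT:P3(v=0,ok=F)] out:-; bubbles=1
Tick 8: [PARSE:-, VALIDATE:-, TRANSFORM:P5(v=0,ok=F), EMIT:P4(v=24,ok=T)] out:P3(v=0); bubbles=2
Tick 9: [PARSE:-, VALIDATE:-, TRANSFORM:-, EMIT:P5(v=0,ok=F)] out:P4(v=24); bubbles=3
Tick 10: [PARSE:-, VALIDATE:-, TRANSFORM:-, EMIT:-] out:P5(v=0); bubbles=4
Total bubble-slots: 20

Answer: 20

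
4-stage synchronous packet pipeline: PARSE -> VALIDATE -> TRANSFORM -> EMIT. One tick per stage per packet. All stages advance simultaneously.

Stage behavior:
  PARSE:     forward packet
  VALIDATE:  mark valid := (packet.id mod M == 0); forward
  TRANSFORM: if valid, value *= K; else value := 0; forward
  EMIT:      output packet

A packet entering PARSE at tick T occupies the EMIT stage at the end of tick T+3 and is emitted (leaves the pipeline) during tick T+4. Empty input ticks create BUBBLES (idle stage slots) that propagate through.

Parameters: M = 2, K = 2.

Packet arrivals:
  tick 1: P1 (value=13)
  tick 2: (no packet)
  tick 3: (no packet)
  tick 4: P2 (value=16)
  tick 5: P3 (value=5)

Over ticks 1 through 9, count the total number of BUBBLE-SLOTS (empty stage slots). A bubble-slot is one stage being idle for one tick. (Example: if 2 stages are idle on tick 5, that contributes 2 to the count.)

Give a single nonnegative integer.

Answer: 24

Derivation:
Tick 1: [PARSE:P1(v=13,ok=F), VALIDATE:-, TRANSFORM:-, EMIT:-] out:-; bubbles=3
Tick 2: [PARSE:-, VALIDATE:P1(v=13,ok=F), TRANSFORM:-, EMIT:-] out:-; bubbles=3
Tick 3: [PARSE:-, VALIDATE:-, TRANSFORM:P1(v=0,ok=F), EMIT:-] out:-; bubbles=3
Tick 4: [PARSE:P2(v=16,ok=F), VALIDATE:-, TRANSFORM:-, EMIT:P1(v=0,ok=F)] out:-; bubbles=2
Tick 5: [PARSE:P3(v=5,ok=F), VALIDATE:P2(v=16,ok=T), TRANSFORM:-, EMIT:-] out:P1(v=0); bubbles=2
Tick 6: [PARSE:-, VALIDATE:P3(v=5,ok=F), TRANSFORM:P2(v=32,ok=T), EMIT:-] out:-; bubbles=2
Tick 7: [PARSE:-, VALIDATE:-, TRANSFORM:P3(v=0,ok=F), EMIT:P2(v=32,ok=T)] out:-; bubbles=2
Tick 8: [PARSE:-, VALIDATE:-, TRANSFORM:-, EMIT:P3(v=0,ok=F)] out:P2(v=32); bubbles=3
Tick 9: [PARSE:-, VALIDATE:-, TRANSFORM:-, EMIT:-] out:P3(v=0); bubbles=4
Total bubble-slots: 24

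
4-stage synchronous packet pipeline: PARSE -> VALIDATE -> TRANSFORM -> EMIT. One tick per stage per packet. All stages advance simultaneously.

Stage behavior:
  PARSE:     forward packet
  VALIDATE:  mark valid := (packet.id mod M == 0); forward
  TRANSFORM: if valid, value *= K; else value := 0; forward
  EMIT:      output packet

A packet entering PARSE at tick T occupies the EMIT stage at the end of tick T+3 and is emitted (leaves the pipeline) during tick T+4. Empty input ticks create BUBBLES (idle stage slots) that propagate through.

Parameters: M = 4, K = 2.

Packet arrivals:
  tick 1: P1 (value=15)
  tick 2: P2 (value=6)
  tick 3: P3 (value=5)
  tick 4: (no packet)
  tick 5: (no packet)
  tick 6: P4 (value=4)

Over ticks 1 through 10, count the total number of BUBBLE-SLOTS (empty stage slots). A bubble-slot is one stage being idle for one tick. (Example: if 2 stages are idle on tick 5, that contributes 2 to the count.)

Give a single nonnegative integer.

Answer: 24

Derivation:
Tick 1: [PARSE:P1(v=15,ok=F), VALIDATE:-, TRANSFORM:-, EMIT:-] out:-; bubbles=3
Tick 2: [PARSE:P2(v=6,ok=F), VALIDATE:P1(v=15,ok=F), TRANSFORM:-, EMIT:-] out:-; bubbles=2
Tick 3: [PARSE:P3(v=5,ok=F), VALIDATE:P2(v=6,ok=F), TRANSFORM:P1(v=0,ok=F), EMIT:-] out:-; bubbles=1
Tick 4: [PARSE:-, VALIDATE:P3(v=5,ok=F), TRANSFORM:P2(v=0,ok=F), EMIT:P1(v=0,ok=F)] out:-; bubbles=1
Tick 5: [PARSE:-, VALIDATE:-, TRANSFORM:P3(v=0,ok=F), EMIT:P2(v=0,ok=F)] out:P1(v=0); bubbles=2
Tick 6: [PARSE:P4(v=4,ok=F), VALIDATE:-, TRANSFORM:-, EMIT:P3(v=0,ok=F)] out:P2(v=0); bubbles=2
Tick 7: [PARSE:-, VALIDATE:P4(v=4,ok=T), TRANSFORM:-, EMIT:-] out:P3(v=0); bubbles=3
Tick 8: [PARSE:-, VALIDATE:-, TRANSFORM:P4(v=8,ok=T), EMIT:-] out:-; bubbles=3
Tick 9: [PARSE:-, VALIDATE:-, TRANSFORM:-, EMIT:P4(v=8,ok=T)] out:-; bubbles=3
Tick 10: [PARSE:-, VALIDATE:-, TRANSFORM:-, EMIT:-] out:P4(v=8); bubbles=4
Total bubble-slots: 24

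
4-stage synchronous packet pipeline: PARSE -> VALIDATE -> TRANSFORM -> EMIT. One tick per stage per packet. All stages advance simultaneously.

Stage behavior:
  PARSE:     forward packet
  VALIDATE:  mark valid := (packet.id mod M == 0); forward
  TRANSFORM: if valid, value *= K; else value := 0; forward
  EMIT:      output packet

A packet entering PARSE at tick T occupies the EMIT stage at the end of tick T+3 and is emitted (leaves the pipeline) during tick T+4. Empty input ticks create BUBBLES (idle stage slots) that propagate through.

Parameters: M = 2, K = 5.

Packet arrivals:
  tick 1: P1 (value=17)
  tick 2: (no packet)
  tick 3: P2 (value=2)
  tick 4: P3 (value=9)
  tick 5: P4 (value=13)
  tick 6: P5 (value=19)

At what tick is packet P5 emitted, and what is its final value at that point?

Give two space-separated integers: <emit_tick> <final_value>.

Tick 1: [PARSE:P1(v=17,ok=F), VALIDATE:-, TRANSFORM:-, EMIT:-] out:-; in:P1
Tick 2: [PARSE:-, VALIDATE:P1(v=17,ok=F), TRANSFORM:-, EMIT:-] out:-; in:-
Tick 3: [PARSE:P2(v=2,ok=F), VALIDATE:-, TRANSFORM:P1(v=0,ok=F), EMIT:-] out:-; in:P2
Tick 4: [PARSE:P3(v=9,ok=F), VALIDATE:P2(v=2,ok=T), TRANSFORM:-, EMIT:P1(v=0,ok=F)] out:-; in:P3
Tick 5: [PARSE:P4(v=13,ok=F), VALIDATE:P3(v=9,ok=F), TRANSFORM:P2(v=10,ok=T), EMIT:-] out:P1(v=0); in:P4
Tick 6: [PARSE:P5(v=19,ok=F), VALIDATE:P4(v=13,ok=T), TRANSFORM:P3(v=0,ok=F), EMIT:P2(v=10,ok=T)] out:-; in:P5
Tick 7: [PARSE:-, VALIDATE:P5(v=19,ok=F), TRANSFORM:P4(v=65,ok=T), EMIT:P3(v=0,ok=F)] out:P2(v=10); in:-
Tick 8: [PARSE:-, VALIDATE:-, TRANSFORM:P5(v=0,ok=F), EMIT:P4(v=65,ok=T)] out:P3(v=0); in:-
Tick 9: [PARSE:-, VALIDATE:-, TRANSFORM:-, EMIT:P5(v=0,ok=F)] out:P4(v=65); in:-
Tick 10: [PARSE:-, VALIDATE:-, TRANSFORM:-, EMIT:-] out:P5(v=0); in:-
P5: arrives tick 6, valid=False (id=5, id%2=1), emit tick 10, final value 0

Answer: 10 0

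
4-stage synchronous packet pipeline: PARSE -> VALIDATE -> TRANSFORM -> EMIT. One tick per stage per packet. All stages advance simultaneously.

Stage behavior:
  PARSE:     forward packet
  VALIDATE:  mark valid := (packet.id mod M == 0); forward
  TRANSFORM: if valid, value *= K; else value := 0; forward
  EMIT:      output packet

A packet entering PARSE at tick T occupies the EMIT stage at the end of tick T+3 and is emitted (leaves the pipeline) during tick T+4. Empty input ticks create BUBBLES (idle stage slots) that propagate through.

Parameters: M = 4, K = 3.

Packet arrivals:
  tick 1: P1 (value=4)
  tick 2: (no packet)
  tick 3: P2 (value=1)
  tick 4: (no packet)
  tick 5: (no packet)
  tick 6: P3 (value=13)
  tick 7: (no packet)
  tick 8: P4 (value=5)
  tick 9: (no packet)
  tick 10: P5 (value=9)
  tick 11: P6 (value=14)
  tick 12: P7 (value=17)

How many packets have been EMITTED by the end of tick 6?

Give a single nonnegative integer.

Answer: 1

Derivation:
Tick 1: [PARSE:P1(v=4,ok=F), VALIDATE:-, TRANSFORM:-, EMIT:-] out:-; in:P1
Tick 2: [PARSE:-, VALIDATE:P1(v=4,ok=F), TRANSFORM:-, EMIT:-] out:-; in:-
Tick 3: [PARSE:P2(v=1,ok=F), VALIDATE:-, TRANSFORM:P1(v=0,ok=F), EMIT:-] out:-; in:P2
Tick 4: [PARSE:-, VALIDATE:P2(v=1,ok=F), TRANSFORM:-, EMIT:P1(v=0,ok=F)] out:-; in:-
Tick 5: [PARSE:-, VALIDATE:-, TRANSFORM:P2(v=0,ok=F), EMIT:-] out:P1(v=0); in:-
Tick 6: [PARSE:P3(v=13,ok=F), VALIDATE:-, TRANSFORM:-, EMIT:P2(v=0,ok=F)] out:-; in:P3
Emitted by tick 6: ['P1']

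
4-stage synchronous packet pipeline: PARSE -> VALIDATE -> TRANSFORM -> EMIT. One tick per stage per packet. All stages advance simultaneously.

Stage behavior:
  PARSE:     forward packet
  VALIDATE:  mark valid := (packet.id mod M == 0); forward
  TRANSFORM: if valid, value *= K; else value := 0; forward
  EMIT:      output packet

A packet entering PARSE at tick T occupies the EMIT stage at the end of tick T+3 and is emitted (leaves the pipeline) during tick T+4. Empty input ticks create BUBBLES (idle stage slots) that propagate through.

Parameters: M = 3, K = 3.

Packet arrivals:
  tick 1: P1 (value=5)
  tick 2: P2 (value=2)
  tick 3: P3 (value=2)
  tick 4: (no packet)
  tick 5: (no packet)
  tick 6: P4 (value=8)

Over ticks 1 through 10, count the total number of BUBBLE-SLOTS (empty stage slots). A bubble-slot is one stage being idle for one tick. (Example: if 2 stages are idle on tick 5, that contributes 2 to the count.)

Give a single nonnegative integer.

Answer: 24

Derivation:
Tick 1: [PARSE:P1(v=5,ok=F), VALIDATE:-, TRANSFORM:-, EMIT:-] out:-; bubbles=3
Tick 2: [PARSE:P2(v=2,ok=F), VALIDATE:P1(v=5,ok=F), TRANSFORM:-, EMIT:-] out:-; bubbles=2
Tick 3: [PARSE:P3(v=2,ok=F), VALIDATE:P2(v=2,ok=F), TRANSFORM:P1(v=0,ok=F), EMIT:-] out:-; bubbles=1
Tick 4: [PARSE:-, VALIDATE:P3(v=2,ok=T), TRANSFORM:P2(v=0,ok=F), EMIT:P1(v=0,ok=F)] out:-; bubbles=1
Tick 5: [PARSE:-, VALIDATE:-, TRANSFORM:P3(v=6,ok=T), EMIT:P2(v=0,ok=F)] out:P1(v=0); bubbles=2
Tick 6: [PARSE:P4(v=8,ok=F), VALIDATE:-, TRANSFORM:-, EMIT:P3(v=6,ok=T)] out:P2(v=0); bubbles=2
Tick 7: [PARSE:-, VALIDATE:P4(v=8,ok=F), TRANSFORM:-, EMIT:-] out:P3(v=6); bubbles=3
Tick 8: [PARSE:-, VALIDATE:-, TRANSFORM:P4(v=0,ok=F), EMIT:-] out:-; bubbles=3
Tick 9: [PARSE:-, VALIDATE:-, TRANSFORM:-, EMIT:P4(v=0,ok=F)] out:-; bubbles=3
Tick 10: [PARSE:-, VALIDATE:-, TRANSFORM:-, EMIT:-] out:P4(v=0); bubbles=4
Total bubble-slots: 24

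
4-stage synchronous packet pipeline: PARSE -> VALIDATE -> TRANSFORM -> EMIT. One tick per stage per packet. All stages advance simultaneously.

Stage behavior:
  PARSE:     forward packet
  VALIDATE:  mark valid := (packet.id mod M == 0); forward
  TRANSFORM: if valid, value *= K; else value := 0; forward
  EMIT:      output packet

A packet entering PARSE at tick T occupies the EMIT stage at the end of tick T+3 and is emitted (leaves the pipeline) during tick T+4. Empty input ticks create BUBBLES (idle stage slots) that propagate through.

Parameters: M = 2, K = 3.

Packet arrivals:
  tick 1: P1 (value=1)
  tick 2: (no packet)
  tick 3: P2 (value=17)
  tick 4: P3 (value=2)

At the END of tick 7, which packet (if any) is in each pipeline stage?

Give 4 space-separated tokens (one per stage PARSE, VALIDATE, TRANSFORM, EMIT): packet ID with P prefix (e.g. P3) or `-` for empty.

Answer: - - - P3

Derivation:
Tick 1: [PARSE:P1(v=1,ok=F), VALIDATE:-, TRANSFORM:-, EMIT:-] out:-; in:P1
Tick 2: [PARSE:-, VALIDATE:P1(v=1,ok=F), TRANSFORM:-, EMIT:-] out:-; in:-
Tick 3: [PARSE:P2(v=17,ok=F), VALIDATE:-, TRANSFORM:P1(v=0,ok=F), EMIT:-] out:-; in:P2
Tick 4: [PARSE:P3(v=2,ok=F), VALIDATE:P2(v=17,ok=T), TRANSFORM:-, EMIT:P1(v=0,ok=F)] out:-; in:P3
Tick 5: [PARSE:-, VALIDATE:P3(v=2,ok=F), TRANSFORM:P2(v=51,ok=T), EMIT:-] out:P1(v=0); in:-
Tick 6: [PARSE:-, VALIDATE:-, TRANSFORM:P3(v=0,ok=F), EMIT:P2(v=51,ok=T)] out:-; in:-
Tick 7: [PARSE:-, VALIDATE:-, TRANSFORM:-, EMIT:P3(v=0,ok=F)] out:P2(v=51); in:-
At end of tick 7: ['-', '-', '-', 'P3']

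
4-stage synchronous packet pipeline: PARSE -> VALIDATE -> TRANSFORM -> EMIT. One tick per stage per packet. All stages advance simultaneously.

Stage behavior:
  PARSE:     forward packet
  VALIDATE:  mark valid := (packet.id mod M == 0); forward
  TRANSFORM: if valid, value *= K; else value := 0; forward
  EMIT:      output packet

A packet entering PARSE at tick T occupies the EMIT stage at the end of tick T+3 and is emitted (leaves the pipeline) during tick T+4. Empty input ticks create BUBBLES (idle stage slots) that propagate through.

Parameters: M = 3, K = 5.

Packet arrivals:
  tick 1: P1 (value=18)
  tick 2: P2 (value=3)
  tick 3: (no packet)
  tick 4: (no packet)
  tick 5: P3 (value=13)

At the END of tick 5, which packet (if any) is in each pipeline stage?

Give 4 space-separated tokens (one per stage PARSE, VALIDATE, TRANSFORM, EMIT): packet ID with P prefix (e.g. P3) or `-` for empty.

Tick 1: [PARSE:P1(v=18,ok=F), VALIDATE:-, TRANSFORM:-, EMIT:-] out:-; in:P1
Tick 2: [PARSE:P2(v=3,ok=F), VALIDATE:P1(v=18,ok=F), TRANSFORM:-, EMIT:-] out:-; in:P2
Tick 3: [PARSE:-, VALIDATE:P2(v=3,ok=F), TRANSFORM:P1(v=0,ok=F), EMIT:-] out:-; in:-
Tick 4: [PARSE:-, VALIDATE:-, TRANSFORM:P2(v=0,ok=F), EMIT:P1(v=0,ok=F)] out:-; in:-
Tick 5: [PARSE:P3(v=13,ok=F), VALIDATE:-, TRANSFORM:-, EMIT:P2(v=0,ok=F)] out:P1(v=0); in:P3
At end of tick 5: ['P3', '-', '-', 'P2']

Answer: P3 - - P2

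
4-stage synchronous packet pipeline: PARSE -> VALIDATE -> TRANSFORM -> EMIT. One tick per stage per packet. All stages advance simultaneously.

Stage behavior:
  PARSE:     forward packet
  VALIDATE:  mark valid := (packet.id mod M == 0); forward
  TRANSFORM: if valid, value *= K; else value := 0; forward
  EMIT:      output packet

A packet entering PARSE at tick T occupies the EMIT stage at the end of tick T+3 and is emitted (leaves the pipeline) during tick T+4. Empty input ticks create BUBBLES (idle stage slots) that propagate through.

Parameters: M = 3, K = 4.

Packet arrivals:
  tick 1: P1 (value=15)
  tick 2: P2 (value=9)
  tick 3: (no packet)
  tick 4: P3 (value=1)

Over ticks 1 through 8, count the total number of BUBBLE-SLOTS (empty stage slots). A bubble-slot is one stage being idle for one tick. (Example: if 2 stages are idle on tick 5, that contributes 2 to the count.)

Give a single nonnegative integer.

Tick 1: [PARSE:P1(v=15,ok=F), VALIDATE:-, TRANSFORM:-, EMIT:-] out:-; bubbles=3
Tick 2: [PARSE:P2(v=9,ok=F), VALIDATE:P1(v=15,ok=F), TRANSFORM:-, EMIT:-] out:-; bubbles=2
Tick 3: [PARSE:-, VALIDATE:P2(v=9,ok=F), TRANSFORM:P1(v=0,ok=F), EMIT:-] out:-; bubbles=2
Tick 4: [PARSE:P3(v=1,ok=F), VALIDATE:-, TRANSFORM:P2(v=0,ok=F), EMIT:P1(v=0,ok=F)] out:-; bubbles=1
Tick 5: [PARSE:-, VALIDATE:P3(v=1,ok=T), TRANSFORM:-, EMIT:P2(v=0,ok=F)] out:P1(v=0); bubbles=2
Tick 6: [PARSE:-, VALIDATE:-, TRANSFORM:P3(v=4,ok=T), EMIT:-] out:P2(v=0); bubbles=3
Tick 7: [PARSE:-, VALIDATE:-, TRANSFORM:-, EMIT:P3(v=4,ok=T)] out:-; bubbles=3
Tick 8: [PARSE:-, VALIDATE:-, TRANSFORM:-, EMIT:-] out:P3(v=4); bubbles=4
Total bubble-slots: 20

Answer: 20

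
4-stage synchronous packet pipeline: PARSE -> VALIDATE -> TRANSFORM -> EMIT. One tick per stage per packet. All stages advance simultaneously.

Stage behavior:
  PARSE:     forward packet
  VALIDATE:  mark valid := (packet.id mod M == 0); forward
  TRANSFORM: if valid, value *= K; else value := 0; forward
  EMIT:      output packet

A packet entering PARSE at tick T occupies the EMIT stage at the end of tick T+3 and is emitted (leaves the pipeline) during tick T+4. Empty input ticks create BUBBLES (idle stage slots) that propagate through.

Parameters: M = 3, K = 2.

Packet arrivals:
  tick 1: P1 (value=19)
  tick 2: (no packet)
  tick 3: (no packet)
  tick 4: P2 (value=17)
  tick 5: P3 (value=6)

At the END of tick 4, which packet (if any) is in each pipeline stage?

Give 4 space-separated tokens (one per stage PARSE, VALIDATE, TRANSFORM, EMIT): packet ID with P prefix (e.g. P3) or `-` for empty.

Tick 1: [PARSE:P1(v=19,ok=F), VALIDATE:-, TRANSFORM:-, EMIT:-] out:-; in:P1
Tick 2: [PARSE:-, VALIDATE:P1(v=19,ok=F), TRANSFORM:-, EMIT:-] out:-; in:-
Tick 3: [PARSE:-, VALIDATE:-, TRANSFORM:P1(v=0,ok=F), EMIT:-] out:-; in:-
Tick 4: [PARSE:P2(v=17,ok=F), VALIDATE:-, TRANSFORM:-, EMIT:P1(v=0,ok=F)] out:-; in:P2
At end of tick 4: ['P2', '-', '-', 'P1']

Answer: P2 - - P1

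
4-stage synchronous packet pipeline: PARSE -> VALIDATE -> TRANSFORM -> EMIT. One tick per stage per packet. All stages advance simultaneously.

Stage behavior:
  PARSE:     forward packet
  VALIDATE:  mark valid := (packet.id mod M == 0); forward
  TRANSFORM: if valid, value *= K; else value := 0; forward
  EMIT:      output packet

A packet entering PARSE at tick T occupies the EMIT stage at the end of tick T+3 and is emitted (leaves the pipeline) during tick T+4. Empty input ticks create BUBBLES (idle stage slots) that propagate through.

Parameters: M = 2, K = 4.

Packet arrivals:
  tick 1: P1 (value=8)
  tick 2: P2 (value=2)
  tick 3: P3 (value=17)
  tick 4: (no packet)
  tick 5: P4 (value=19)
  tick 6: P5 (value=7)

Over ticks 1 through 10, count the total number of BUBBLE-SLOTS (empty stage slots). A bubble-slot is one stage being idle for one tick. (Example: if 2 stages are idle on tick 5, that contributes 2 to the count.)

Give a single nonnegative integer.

Answer: 20

Derivation:
Tick 1: [PARSE:P1(v=8,ok=F), VALIDATE:-, TRANSFORM:-, EMIT:-] out:-; bubbles=3
Tick 2: [PARSE:P2(v=2,ok=F), VALIDATE:P1(v=8,ok=F), TRANSFORM:-, EMIT:-] out:-; bubbles=2
Tick 3: [PARSE:P3(v=17,ok=F), VALIDATE:P2(v=2,ok=T), TRANSFORM:P1(v=0,ok=F), EMIT:-] out:-; bubbles=1
Tick 4: [PARSE:-, VALIDATE:P3(v=17,ok=F), TRANSFORM:P2(v=8,ok=T), EMIT:P1(v=0,ok=F)] out:-; bubbles=1
Tick 5: [PARSE:P4(v=19,ok=F), VALIDATE:-, TRANSFORM:P3(v=0,ok=F), EMIT:P2(v=8,ok=T)] out:P1(v=0); bubbles=1
Tick 6: [PARSE:P5(v=7,ok=F), VALIDATE:P4(v=19,ok=T), TRANSFORM:-, EMIT:P3(v=0,ok=F)] out:P2(v=8); bubbles=1
Tick 7: [PARSE:-, VALIDATE:P5(v=7,ok=F), TRANSFORM:P4(v=76,ok=T), EMIT:-] out:P3(v=0); bubbles=2
Tick 8: [PARSE:-, VALIDATE:-, TRANSFORM:P5(v=0,ok=F), EMIT:P4(v=76,ok=T)] out:-; bubbles=2
Tick 9: [PARSE:-, VALIDATE:-, TRANSFORM:-, EMIT:P5(v=0,ok=F)] out:P4(v=76); bubbles=3
Tick 10: [PARSE:-, VALIDATE:-, TRANSFORM:-, EMIT:-] out:P5(v=0); bubbles=4
Total bubble-slots: 20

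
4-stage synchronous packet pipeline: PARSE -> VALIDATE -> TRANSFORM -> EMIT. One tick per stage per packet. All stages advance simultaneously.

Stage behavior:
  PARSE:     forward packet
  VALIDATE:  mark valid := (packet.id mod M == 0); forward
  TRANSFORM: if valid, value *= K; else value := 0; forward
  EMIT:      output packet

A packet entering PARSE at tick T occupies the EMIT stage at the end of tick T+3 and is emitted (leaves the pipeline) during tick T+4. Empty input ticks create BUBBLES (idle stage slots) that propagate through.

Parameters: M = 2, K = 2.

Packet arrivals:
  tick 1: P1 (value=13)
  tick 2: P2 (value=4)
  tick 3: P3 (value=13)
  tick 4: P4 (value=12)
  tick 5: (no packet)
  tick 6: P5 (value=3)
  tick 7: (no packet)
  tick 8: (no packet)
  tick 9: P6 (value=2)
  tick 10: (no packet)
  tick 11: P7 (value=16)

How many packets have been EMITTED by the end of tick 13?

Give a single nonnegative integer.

Tick 1: [PARSE:P1(v=13,ok=F), VALIDATE:-, TRANSFORM:-, EMIT:-] out:-; in:P1
Tick 2: [PARSE:P2(v=4,ok=F), VALIDATE:P1(v=13,ok=F), TRANSFORM:-, EMIT:-] out:-; in:P2
Tick 3: [PARSE:P3(v=13,ok=F), VALIDATE:P2(v=4,ok=T), TRANSFORM:P1(v=0,ok=F), EMIT:-] out:-; in:P3
Tick 4: [PARSE:P4(v=12,ok=F), VALIDATE:P3(v=13,ok=F), TRANSFORM:P2(v=8,ok=T), EMIT:P1(v=0,ok=F)] out:-; in:P4
Tick 5: [PARSE:-, VALIDATE:P4(v=12,ok=T), TRANSFORM:P3(v=0,ok=F), EMIT:P2(v=8,ok=T)] out:P1(v=0); in:-
Tick 6: [PARSE:P5(v=3,ok=F), VALIDATE:-, TRANSFORM:P4(v=24,ok=T), EMIT:P3(v=0,ok=F)] out:P2(v=8); in:P5
Tick 7: [PARSE:-, VALIDATE:P5(v=3,ok=F), TRANSFORM:-, EMIT:P4(v=24,ok=T)] out:P3(v=0); in:-
Tick 8: [PARSE:-, VALIDATE:-, TRANSFORM:P5(v=0,ok=F), EMIT:-] out:P4(v=24); in:-
Tick 9: [PARSE:P6(v=2,ok=F), VALIDATE:-, TRANSFORM:-, EMIT:P5(v=0,ok=F)] out:-; in:P6
Tick 10: [PARSE:-, VALIDATE:P6(v=2,ok=T), TRANSFORM:-, EMIT:-] out:P5(v=0); in:-
Tick 11: [PARSE:P7(v=16,ok=F), VALIDATE:-, TRANSFORM:P6(v=4,ok=T), EMIT:-] out:-; in:P7
Tick 12: [PARSE:-, VALIDATE:P7(v=16,ok=F), TRANSFORM:-, EMIT:P6(v=4,ok=T)] out:-; in:-
Tick 13: [PARSE:-, VALIDATE:-, TRANSFORM:P7(v=0,ok=F), EMIT:-] out:P6(v=4); in:-
Emitted by tick 13: ['P1', 'P2', 'P3', 'P4', 'P5', 'P6']

Answer: 6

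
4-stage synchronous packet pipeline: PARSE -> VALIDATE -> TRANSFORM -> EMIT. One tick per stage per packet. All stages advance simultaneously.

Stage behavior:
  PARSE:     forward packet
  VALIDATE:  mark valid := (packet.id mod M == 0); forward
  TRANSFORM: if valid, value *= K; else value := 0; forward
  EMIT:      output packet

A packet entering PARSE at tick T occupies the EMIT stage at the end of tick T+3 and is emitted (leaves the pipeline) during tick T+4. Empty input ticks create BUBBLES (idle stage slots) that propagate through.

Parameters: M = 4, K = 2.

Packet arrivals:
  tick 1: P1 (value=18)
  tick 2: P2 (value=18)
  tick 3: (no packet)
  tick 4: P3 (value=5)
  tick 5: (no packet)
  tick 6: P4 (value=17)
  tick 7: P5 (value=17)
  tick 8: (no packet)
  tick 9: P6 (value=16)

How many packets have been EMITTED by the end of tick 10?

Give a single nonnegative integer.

Answer: 4

Derivation:
Tick 1: [PARSE:P1(v=18,ok=F), VALIDATE:-, TRANSFORM:-, EMIT:-] out:-; in:P1
Tick 2: [PARSE:P2(v=18,ok=F), VALIDATE:P1(v=18,ok=F), TRANSFORM:-, EMIT:-] out:-; in:P2
Tick 3: [PARSE:-, VALIDATE:P2(v=18,ok=F), TRANSFORM:P1(v=0,ok=F), EMIT:-] out:-; in:-
Tick 4: [PARSE:P3(v=5,ok=F), VALIDATE:-, TRANSFORM:P2(v=0,ok=F), EMIT:P1(v=0,ok=F)] out:-; in:P3
Tick 5: [PARSE:-, VALIDATE:P3(v=5,ok=F), TRANSFORM:-, EMIT:P2(v=0,ok=F)] out:P1(v=0); in:-
Tick 6: [PARSE:P4(v=17,ok=F), VALIDATE:-, TRANSFORM:P3(v=0,ok=F), EMIT:-] out:P2(v=0); in:P4
Tick 7: [PARSE:P5(v=17,ok=F), VALIDATE:P4(v=17,ok=T), TRANSFORM:-, EMIT:P3(v=0,ok=F)] out:-; in:P5
Tick 8: [PARSE:-, VALIDATE:P5(v=17,ok=F), TRANSFORM:P4(v=34,ok=T), EMIT:-] out:P3(v=0); in:-
Tick 9: [PARSE:P6(v=16,ok=F), VALIDATE:-, TRANSFORM:P5(v=0,ok=F), EMIT:P4(v=34,ok=T)] out:-; in:P6
Tick 10: [PARSE:-, VALIDATE:P6(v=16,ok=F), TRANSFORM:-, EMIT:P5(v=0,ok=F)] out:P4(v=34); in:-
Emitted by tick 10: ['P1', 'P2', 'P3', 'P4']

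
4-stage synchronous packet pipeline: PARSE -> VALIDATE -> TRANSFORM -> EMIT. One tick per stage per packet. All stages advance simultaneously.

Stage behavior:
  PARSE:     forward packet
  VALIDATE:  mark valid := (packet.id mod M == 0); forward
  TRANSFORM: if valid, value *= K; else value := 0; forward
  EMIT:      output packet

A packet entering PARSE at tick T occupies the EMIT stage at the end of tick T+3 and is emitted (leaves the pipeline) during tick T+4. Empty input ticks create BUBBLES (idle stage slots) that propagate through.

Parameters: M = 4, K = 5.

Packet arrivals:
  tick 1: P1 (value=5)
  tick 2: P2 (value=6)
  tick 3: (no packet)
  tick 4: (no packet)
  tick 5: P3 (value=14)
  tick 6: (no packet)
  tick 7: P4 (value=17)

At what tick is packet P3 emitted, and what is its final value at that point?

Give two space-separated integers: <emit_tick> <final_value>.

Answer: 9 0

Derivation:
Tick 1: [PARSE:P1(v=5,ok=F), VALIDATE:-, TRANSFORM:-, EMIT:-] out:-; in:P1
Tick 2: [PARSE:P2(v=6,ok=F), VALIDATE:P1(v=5,ok=F), TRANSFORM:-, EMIT:-] out:-; in:P2
Tick 3: [PARSE:-, VALIDATE:P2(v=6,ok=F), TRANSFORM:P1(v=0,ok=F), EMIT:-] out:-; in:-
Tick 4: [PARSE:-, VALIDATE:-, TRANSFORM:P2(v=0,ok=F), EMIT:P1(v=0,ok=F)] out:-; in:-
Tick 5: [PARSE:P3(v=14,ok=F), VALIDATE:-, TRANSFORM:-, EMIT:P2(v=0,ok=F)] out:P1(v=0); in:P3
Tick 6: [PARSE:-, VALIDATE:P3(v=14,ok=F), TRANSFORM:-, EMIT:-] out:P2(v=0); in:-
Tick 7: [PARSE:P4(v=17,ok=F), VALIDATE:-, TRANSFORM:P3(v=0,ok=F), EMIT:-] out:-; in:P4
Tick 8: [PARSE:-, VALIDATE:P4(v=17,ok=T), TRANSFORM:-, EMIT:P3(v=0,ok=F)] out:-; in:-
Tick 9: [PARSE:-, VALIDATE:-, TRANSFORM:P4(v=85,ok=T), EMIT:-] out:P3(v=0); in:-
Tick 10: [PARSE:-, VALIDATE:-, TRANSFORM:-, EMIT:P4(v=85,ok=T)] out:-; in:-
Tick 11: [PARSE:-, VALIDATE:-, TRANSFORM:-, EMIT:-] out:P4(v=85); in:-
P3: arrives tick 5, valid=False (id=3, id%4=3), emit tick 9, final value 0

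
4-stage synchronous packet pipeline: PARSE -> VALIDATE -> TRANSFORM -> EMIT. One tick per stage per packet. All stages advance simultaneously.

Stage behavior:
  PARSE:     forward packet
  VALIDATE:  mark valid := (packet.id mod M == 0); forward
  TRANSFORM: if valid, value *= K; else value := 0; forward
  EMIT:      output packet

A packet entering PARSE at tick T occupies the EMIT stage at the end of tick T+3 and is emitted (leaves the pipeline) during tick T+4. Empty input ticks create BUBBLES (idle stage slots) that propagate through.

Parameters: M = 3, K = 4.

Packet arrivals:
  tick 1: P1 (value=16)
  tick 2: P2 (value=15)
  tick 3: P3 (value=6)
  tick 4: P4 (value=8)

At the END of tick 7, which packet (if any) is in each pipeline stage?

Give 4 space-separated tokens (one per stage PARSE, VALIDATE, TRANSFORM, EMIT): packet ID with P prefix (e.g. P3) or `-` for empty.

Answer: - - - P4

Derivation:
Tick 1: [PARSE:P1(v=16,ok=F), VALIDATE:-, TRANSFORM:-, EMIT:-] out:-; in:P1
Tick 2: [PARSE:P2(v=15,ok=F), VALIDATE:P1(v=16,ok=F), TRANSFORM:-, EMIT:-] out:-; in:P2
Tick 3: [PARSE:P3(v=6,ok=F), VALIDATE:P2(v=15,ok=F), TRANSFORM:P1(v=0,ok=F), EMIT:-] out:-; in:P3
Tick 4: [PARSE:P4(v=8,ok=F), VALIDATE:P3(v=6,ok=T), TRANSFORM:P2(v=0,ok=F), EMIT:P1(v=0,ok=F)] out:-; in:P4
Tick 5: [PARSE:-, VALIDATE:P4(v=8,ok=F), TRANSFORM:P3(v=24,ok=T), EMIT:P2(v=0,ok=F)] out:P1(v=0); in:-
Tick 6: [PARSE:-, VALIDATE:-, TRANSFORM:P4(v=0,ok=F), EMIT:P3(v=24,ok=T)] out:P2(v=0); in:-
Tick 7: [PARSE:-, VALIDATE:-, TRANSFORM:-, EMIT:P4(v=0,ok=F)] out:P3(v=24); in:-
At end of tick 7: ['-', '-', '-', 'P4']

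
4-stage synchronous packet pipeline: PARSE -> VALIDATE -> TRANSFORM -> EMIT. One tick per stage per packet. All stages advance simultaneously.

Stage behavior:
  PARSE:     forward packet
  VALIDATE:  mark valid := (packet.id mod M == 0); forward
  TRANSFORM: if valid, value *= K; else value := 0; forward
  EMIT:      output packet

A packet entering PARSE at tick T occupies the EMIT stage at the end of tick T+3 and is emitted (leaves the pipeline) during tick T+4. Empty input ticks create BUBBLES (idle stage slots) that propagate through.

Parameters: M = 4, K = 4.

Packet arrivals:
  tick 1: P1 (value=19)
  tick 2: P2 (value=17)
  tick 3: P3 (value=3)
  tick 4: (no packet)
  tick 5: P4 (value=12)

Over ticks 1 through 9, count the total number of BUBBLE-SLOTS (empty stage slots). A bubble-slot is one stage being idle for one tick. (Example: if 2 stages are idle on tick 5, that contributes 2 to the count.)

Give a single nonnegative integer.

Answer: 20

Derivation:
Tick 1: [PARSE:P1(v=19,ok=F), VALIDATE:-, TRANSFORM:-, EMIT:-] out:-; bubbles=3
Tick 2: [PARSE:P2(v=17,ok=F), VALIDATE:P1(v=19,ok=F), TRANSFORM:-, EMIT:-] out:-; bubbles=2
Tick 3: [PARSE:P3(v=3,ok=F), VALIDATE:P2(v=17,ok=F), TRANSFORM:P1(v=0,ok=F), EMIT:-] out:-; bubbles=1
Tick 4: [PARSE:-, VALIDATE:P3(v=3,ok=F), TRANSFORM:P2(v=0,ok=F), EMIT:P1(v=0,ok=F)] out:-; bubbles=1
Tick 5: [PARSE:P4(v=12,ok=F), VALIDATE:-, TRANSFORM:P3(v=0,ok=F), EMIT:P2(v=0,ok=F)] out:P1(v=0); bubbles=1
Tick 6: [PARSE:-, VALIDATE:P4(v=12,ok=T), TRANSFORM:-, EMIT:P3(v=0,ok=F)] out:P2(v=0); bubbles=2
Tick 7: [PARSE:-, VALIDATE:-, TRANSFORM:P4(v=48,ok=T), EMIT:-] out:P3(v=0); bubbles=3
Tick 8: [PARSE:-, VALIDATE:-, TRANSFORM:-, EMIT:P4(v=48,ok=T)] out:-; bubbles=3
Tick 9: [PARSE:-, VALIDATE:-, TRANSFORM:-, EMIT:-] out:P4(v=48); bubbles=4
Total bubble-slots: 20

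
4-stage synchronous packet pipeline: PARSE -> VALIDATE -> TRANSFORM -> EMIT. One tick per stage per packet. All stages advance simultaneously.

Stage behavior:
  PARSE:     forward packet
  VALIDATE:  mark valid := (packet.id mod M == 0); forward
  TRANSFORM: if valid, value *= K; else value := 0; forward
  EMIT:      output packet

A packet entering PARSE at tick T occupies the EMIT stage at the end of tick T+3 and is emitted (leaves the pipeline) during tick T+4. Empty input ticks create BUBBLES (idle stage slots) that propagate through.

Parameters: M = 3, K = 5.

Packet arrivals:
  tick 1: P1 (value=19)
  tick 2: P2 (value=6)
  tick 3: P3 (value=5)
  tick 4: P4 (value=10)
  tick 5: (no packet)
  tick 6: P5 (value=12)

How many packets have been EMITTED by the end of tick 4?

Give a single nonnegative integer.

Answer: 0

Derivation:
Tick 1: [PARSE:P1(v=19,ok=F), VALIDATE:-, TRANSFORM:-, EMIT:-] out:-; in:P1
Tick 2: [PARSE:P2(v=6,ok=F), VALIDATE:P1(v=19,ok=F), TRANSFORM:-, EMIT:-] out:-; in:P2
Tick 3: [PARSE:P3(v=5,ok=F), VALIDATE:P2(v=6,ok=F), TRANSFORM:P1(v=0,ok=F), EMIT:-] out:-; in:P3
Tick 4: [PARSE:P4(v=10,ok=F), VALIDATE:P3(v=5,ok=T), TRANSFORM:P2(v=0,ok=F), EMIT:P1(v=0,ok=F)] out:-; in:P4
Emitted by tick 4: []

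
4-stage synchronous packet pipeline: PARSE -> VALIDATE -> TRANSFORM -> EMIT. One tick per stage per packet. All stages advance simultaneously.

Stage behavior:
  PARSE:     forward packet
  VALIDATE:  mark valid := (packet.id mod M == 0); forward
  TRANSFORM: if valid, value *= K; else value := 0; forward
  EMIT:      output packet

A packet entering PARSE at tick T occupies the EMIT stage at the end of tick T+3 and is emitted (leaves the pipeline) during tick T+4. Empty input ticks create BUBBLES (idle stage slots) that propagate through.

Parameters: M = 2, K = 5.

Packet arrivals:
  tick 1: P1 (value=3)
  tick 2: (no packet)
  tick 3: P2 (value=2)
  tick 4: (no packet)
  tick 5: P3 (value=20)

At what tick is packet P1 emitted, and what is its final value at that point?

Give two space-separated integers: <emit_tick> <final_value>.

Answer: 5 0

Derivation:
Tick 1: [PARSE:P1(v=3,ok=F), VALIDATE:-, TRANSFORM:-, EMIT:-] out:-; in:P1
Tick 2: [PARSE:-, VALIDATE:P1(v=3,ok=F), TRANSFORM:-, EMIT:-] out:-; in:-
Tick 3: [PARSE:P2(v=2,ok=F), VALIDATE:-, TRANSFORM:P1(v=0,ok=F), EMIT:-] out:-; in:P2
Tick 4: [PARSE:-, VALIDATE:P2(v=2,ok=T), TRANSFORM:-, EMIT:P1(v=0,ok=F)] out:-; in:-
Tick 5: [PARSE:P3(v=20,ok=F), VALIDATE:-, TRANSFORM:P2(v=10,ok=T), EMIT:-] out:P1(v=0); in:P3
Tick 6: [PARSE:-, VALIDATE:P3(v=20,ok=F), TRANSFORM:-, EMIT:P2(v=10,ok=T)] out:-; in:-
Tick 7: [PARSE:-, VALIDATE:-, TRANSFORM:P3(v=0,ok=F), EMIT:-] out:P2(v=10); in:-
Tick 8: [PARSE:-, VALIDATE:-, TRANSFORM:-, EMIT:P3(v=0,ok=F)] out:-; in:-
Tick 9: [PARSE:-, VALIDATE:-, TRANSFORM:-, EMIT:-] out:P3(v=0); in:-
P1: arrives tick 1, valid=False (id=1, id%2=1), emit tick 5, final value 0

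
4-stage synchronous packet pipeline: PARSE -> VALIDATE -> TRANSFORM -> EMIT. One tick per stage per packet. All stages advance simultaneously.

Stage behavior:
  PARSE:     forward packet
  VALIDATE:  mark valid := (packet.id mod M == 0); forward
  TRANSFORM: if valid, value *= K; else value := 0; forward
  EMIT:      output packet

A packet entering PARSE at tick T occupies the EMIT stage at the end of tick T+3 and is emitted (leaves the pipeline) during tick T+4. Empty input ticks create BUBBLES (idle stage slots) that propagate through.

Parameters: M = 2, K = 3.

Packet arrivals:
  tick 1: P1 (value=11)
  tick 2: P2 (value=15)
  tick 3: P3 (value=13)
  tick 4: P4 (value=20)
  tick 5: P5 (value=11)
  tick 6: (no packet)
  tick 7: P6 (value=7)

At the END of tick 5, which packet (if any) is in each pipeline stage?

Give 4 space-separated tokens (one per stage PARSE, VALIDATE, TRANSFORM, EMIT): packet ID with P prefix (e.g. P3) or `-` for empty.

Tick 1: [PARSE:P1(v=11,ok=F), VALIDATE:-, TRANSFORM:-, EMIT:-] out:-; in:P1
Tick 2: [PARSE:P2(v=15,ok=F), VALIDATE:P1(v=11,ok=F), TRANSFORM:-, EMIT:-] out:-; in:P2
Tick 3: [PARSE:P3(v=13,ok=F), VALIDATE:P2(v=15,ok=T), TRANSFORM:P1(v=0,ok=F), EMIT:-] out:-; in:P3
Tick 4: [PARSE:P4(v=20,ok=F), VALIDATE:P3(v=13,ok=F), TRANSFORM:P2(v=45,ok=T), EMIT:P1(v=0,ok=F)] out:-; in:P4
Tick 5: [PARSE:P5(v=11,ok=F), VALIDATE:P4(v=20,ok=T), TRANSFORM:P3(v=0,ok=F), EMIT:P2(v=45,ok=T)] out:P1(v=0); in:P5
At end of tick 5: ['P5', 'P4', 'P3', 'P2']

Answer: P5 P4 P3 P2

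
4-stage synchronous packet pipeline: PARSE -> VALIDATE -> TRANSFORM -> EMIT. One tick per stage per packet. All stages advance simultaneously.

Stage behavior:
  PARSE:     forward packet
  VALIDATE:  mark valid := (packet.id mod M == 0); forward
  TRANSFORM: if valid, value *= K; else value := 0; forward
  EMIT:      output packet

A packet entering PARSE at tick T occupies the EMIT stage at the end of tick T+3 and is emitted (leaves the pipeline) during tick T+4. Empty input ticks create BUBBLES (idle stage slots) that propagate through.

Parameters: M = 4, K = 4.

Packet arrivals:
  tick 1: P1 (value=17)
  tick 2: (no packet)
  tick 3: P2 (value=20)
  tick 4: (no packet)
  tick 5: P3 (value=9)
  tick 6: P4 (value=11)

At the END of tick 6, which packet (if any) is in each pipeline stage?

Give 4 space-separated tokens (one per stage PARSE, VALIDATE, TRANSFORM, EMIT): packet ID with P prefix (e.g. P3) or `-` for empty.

Answer: P4 P3 - P2

Derivation:
Tick 1: [PARSE:P1(v=17,ok=F), VALIDATE:-, TRANSFORM:-, EMIT:-] out:-; in:P1
Tick 2: [PARSE:-, VALIDATE:P1(v=17,ok=F), TRANSFORM:-, EMIT:-] out:-; in:-
Tick 3: [PARSE:P2(v=20,ok=F), VALIDATE:-, TRANSFORM:P1(v=0,ok=F), EMIT:-] out:-; in:P2
Tick 4: [PARSE:-, VALIDATE:P2(v=20,ok=F), TRANSFORM:-, EMIT:P1(v=0,ok=F)] out:-; in:-
Tick 5: [PARSE:P3(v=9,ok=F), VALIDATE:-, TRANSFORM:P2(v=0,ok=F), EMIT:-] out:P1(v=0); in:P3
Tick 6: [PARSE:P4(v=11,ok=F), VALIDATE:P3(v=9,ok=F), TRANSFORM:-, EMIT:P2(v=0,ok=F)] out:-; in:P4
At end of tick 6: ['P4', 'P3', '-', 'P2']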